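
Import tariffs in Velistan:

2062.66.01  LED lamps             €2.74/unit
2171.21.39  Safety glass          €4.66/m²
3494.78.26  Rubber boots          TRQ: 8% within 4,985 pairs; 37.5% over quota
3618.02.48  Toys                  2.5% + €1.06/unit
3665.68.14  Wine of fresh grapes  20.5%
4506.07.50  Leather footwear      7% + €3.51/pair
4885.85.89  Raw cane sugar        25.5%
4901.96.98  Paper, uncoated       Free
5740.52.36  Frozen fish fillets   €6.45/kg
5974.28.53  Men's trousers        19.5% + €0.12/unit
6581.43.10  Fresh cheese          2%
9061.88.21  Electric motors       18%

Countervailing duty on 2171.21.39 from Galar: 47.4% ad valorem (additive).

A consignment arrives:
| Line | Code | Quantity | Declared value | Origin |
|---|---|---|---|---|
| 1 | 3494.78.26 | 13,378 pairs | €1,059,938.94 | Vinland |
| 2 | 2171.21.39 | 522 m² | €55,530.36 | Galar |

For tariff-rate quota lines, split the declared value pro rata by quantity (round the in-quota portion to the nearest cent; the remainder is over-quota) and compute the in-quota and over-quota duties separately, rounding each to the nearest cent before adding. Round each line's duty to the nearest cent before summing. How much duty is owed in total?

Line 1 (3494.78.26, Vinland, 13,378 pairs, €1,059,938.94):
Code 3494.78.26 is under a tariff-rate quota (threshold 4,985 pairs). In-quota: 4,985 pairs at 8%; over-quota: 8,393 pairs at 37.5%.
Pro-rata value split: in-quota = €1,059,938.94 × 4,985/13,378 = €394,961.55; over-quota = €1,059,938.94 − €394,961.55 = €664,977.39.
In-quota duty = €394,961.55 × 8% = €31,596.92. Over-quota duty = €664,977.39 × 37.5% = €249,366.52.
Line duty = €31,596.92 + €249,366.52 = €280,963.44.
Line 2 (2171.21.39, Galar, 522 m², €55,530.36):
Base rate for 2171.21.39 is €4.66/m².
Additional duty on 2171.21.39 from Galar: +47.4% ad valorem. Applied ad valorem rate = 47.4%.
Duty = €55,530.36 × 47.4% + 522 × €4.66 = €28,753.91.
Total = €280,963.44 + €28,753.91 = €309,717.35.

€309,717.35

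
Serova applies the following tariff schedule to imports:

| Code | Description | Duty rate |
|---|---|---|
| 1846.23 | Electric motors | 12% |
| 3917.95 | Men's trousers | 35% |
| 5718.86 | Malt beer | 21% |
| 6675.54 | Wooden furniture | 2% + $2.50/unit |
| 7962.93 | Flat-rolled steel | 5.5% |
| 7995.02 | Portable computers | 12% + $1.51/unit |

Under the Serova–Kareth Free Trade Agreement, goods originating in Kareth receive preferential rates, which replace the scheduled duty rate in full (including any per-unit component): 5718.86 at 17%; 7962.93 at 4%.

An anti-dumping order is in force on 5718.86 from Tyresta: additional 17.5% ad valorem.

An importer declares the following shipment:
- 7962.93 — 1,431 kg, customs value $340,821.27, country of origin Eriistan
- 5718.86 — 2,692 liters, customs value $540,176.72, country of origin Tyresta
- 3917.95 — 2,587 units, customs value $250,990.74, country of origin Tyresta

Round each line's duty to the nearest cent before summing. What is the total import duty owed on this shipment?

Line 1 (7962.93, Eriistan, 1,431 kg, $340,821.27):
Base rate for 7962.93 is 5.5%.
7962.93 has an FTA preferential rate, but origin Eriistan is not Kareth; base rate stands.
Duty = $340,821.27 × 5.5% = $18,745.17.
Line 2 (5718.86, Tyresta, 2,692 liters, $540,176.72):
Base rate for 5718.86 is 21%.
5718.86 has an FTA preferential rate, but origin Tyresta is not Kareth; base rate stands.
Additional duty on 5718.86 from Tyresta: +17.5%. Applied ad valorem rate: 21% + 17.5% = 38.5%.
Duty = $540,176.72 × 38.5% = $207,968.04.
Line 3 (3917.95, Tyresta, 2,587 units, $250,990.74):
Base rate for 3917.95 is 35%.
Duty = $250,990.74 × 35% = $87,846.76.
Total = $18,745.17 + $207,968.04 + $87,846.76 = $314,559.97.

$314,559.97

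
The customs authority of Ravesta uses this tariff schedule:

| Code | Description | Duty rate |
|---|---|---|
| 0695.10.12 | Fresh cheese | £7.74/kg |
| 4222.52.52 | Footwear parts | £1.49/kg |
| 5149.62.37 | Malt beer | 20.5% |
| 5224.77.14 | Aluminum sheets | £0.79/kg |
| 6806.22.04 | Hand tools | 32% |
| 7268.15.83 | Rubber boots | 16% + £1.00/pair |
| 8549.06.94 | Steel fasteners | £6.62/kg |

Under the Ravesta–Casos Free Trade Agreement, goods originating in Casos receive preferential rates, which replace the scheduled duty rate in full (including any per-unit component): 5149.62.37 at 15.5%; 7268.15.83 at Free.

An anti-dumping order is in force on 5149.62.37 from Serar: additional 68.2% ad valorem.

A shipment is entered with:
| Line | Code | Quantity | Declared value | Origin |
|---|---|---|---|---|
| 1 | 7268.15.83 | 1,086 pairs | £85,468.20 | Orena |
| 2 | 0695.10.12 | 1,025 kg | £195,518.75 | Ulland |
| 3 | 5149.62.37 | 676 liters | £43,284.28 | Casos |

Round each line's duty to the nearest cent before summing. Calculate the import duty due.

Line 1 (7268.15.83, Orena, 1,086 pairs, £85,468.20):
Base rate for 7268.15.83 is 16% + £1.00/pair.
7268.15.83 has an FTA preferential rate, but origin Orena is not Casos; base rate stands.
Duty = £85,468.20 × 16% + 1,086 × £1.00 = £14,760.91.
Line 2 (0695.10.12, Ulland, 1,025 kg, £195,518.75):
Base rate for 0695.10.12 is £7.74/kg.
Duty = 1,025 × £7.74 = £7,933.50.
Line 3 (5149.62.37, Casos, 676 liters, £43,284.28):
Base rate for 5149.62.37 is 20.5%.
Origin Casos qualifies under the Ravesta–Casos agreement and 5149.62.37 is covered: preferential rate 15.5% applies instead.
The additional-duty order on 5149.62.37 targets Serar, not Casos; it does not apply.
Duty = £43,284.28 × 15.5% = £6,709.06.
Total = £14,760.91 + £7,933.50 + £6,709.06 = £29,403.47.

£29,403.47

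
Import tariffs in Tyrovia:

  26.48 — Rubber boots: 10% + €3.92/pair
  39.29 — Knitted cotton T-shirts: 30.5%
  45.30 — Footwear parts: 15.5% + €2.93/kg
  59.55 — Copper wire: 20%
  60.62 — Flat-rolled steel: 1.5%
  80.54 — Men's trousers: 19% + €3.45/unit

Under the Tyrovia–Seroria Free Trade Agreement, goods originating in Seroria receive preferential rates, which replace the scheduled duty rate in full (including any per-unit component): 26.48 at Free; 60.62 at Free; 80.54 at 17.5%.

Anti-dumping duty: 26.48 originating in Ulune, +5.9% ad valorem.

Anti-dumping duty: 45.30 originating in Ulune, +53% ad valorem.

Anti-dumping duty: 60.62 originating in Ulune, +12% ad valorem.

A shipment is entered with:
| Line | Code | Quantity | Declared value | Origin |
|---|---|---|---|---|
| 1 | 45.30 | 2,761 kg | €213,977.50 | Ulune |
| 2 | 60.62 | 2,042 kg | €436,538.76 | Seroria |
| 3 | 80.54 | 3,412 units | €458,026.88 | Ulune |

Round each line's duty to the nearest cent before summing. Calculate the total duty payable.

Line 1 (45.30, Ulune, 2,761 kg, €213,977.50):
Base rate for 45.30 is 15.5% + €2.93/kg.
Additional duty on 45.30 from Ulune: +53%. Applied ad valorem rate: 15.5% + 53% = 68.5%.
Duty = €213,977.50 × 68.5% + 2,761 × €2.93 = €154,664.32.
Line 2 (60.62, Seroria, 2,042 kg, €436,538.76):
Base rate for 60.62 is 1.5%.
Origin Seroria qualifies under the Tyrovia–Seroria agreement and 60.62 is covered: preferential rate Free applies instead.
The additional-duty order on 60.62 targets Ulune, not Seroria; it does not apply.
Duty = €436,538.76 × 0% = €0.00.
Line 3 (80.54, Ulune, 3,412 units, €458,026.88):
Base rate for 80.54 is 19% + €3.45/unit.
80.54 has an FTA preferential rate, but origin Ulune is not Seroria; base rate stands.
Duty = €458,026.88 × 19% + 3,412 × €3.45 = €98,796.51.
Total = €154,664.32 + €0.00 + €98,796.51 = €253,460.83.

€253,460.83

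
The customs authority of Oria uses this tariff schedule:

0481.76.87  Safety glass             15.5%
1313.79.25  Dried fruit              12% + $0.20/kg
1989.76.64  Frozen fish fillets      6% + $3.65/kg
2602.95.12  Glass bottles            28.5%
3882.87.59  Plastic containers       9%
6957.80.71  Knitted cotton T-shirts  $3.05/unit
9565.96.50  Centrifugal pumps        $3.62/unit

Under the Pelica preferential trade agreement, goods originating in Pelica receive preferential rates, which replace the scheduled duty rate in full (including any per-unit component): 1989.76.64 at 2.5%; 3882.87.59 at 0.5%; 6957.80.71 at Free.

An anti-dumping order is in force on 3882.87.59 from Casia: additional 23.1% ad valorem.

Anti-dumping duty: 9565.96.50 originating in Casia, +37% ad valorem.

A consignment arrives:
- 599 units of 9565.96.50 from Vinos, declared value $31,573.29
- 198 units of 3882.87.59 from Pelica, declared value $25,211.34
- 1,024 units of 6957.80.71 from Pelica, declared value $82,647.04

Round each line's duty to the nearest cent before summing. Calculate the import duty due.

$2,294.44

Line 1 (9565.96.50, Vinos, 599 units, $31,573.29):
Base rate for 9565.96.50 is $3.62/unit.
The additional-duty order on 9565.96.50 targets Casia, not Vinos; it does not apply.
Duty = 599 × $3.62 = $2,168.38.
Line 2 (3882.87.59, Pelica, 198 units, $25,211.34):
Base rate for 3882.87.59 is 9%.
Origin Pelica qualifies under the Oria–Pelica agreement and 3882.87.59 is covered: preferential rate 0.5% applies instead.
The additional-duty order on 3882.87.59 targets Casia, not Pelica; it does not apply.
Duty = $25,211.34 × 0.5% = $126.06.
Line 3 (6957.80.71, Pelica, 1,024 units, $82,647.04):
Base rate for 6957.80.71 is $3.05/unit.
Origin Pelica qualifies under the Oria–Pelica agreement and 6957.80.71 is covered: preferential rate Free applies instead.
Duty = $82,647.04 × 0% = $0.00.
Total = $2,168.38 + $126.06 + $0.00 = $2,294.44.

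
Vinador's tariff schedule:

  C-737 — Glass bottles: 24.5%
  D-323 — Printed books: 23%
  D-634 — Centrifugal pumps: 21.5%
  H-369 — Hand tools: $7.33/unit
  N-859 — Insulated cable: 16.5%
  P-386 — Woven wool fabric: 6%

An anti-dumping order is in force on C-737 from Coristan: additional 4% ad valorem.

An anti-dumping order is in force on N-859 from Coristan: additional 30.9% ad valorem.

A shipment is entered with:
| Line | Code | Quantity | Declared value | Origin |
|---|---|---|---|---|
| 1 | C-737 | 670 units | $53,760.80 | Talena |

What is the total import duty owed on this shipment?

Line 1 (C-737, Talena, 670 units, $53,760.80):
Base rate for C-737 is 24.5%.
The additional-duty order on C-737 targets Coristan, not Talena; it does not apply.
Duty = $53,760.80 × 24.5% = $13,171.40.

$13,171.40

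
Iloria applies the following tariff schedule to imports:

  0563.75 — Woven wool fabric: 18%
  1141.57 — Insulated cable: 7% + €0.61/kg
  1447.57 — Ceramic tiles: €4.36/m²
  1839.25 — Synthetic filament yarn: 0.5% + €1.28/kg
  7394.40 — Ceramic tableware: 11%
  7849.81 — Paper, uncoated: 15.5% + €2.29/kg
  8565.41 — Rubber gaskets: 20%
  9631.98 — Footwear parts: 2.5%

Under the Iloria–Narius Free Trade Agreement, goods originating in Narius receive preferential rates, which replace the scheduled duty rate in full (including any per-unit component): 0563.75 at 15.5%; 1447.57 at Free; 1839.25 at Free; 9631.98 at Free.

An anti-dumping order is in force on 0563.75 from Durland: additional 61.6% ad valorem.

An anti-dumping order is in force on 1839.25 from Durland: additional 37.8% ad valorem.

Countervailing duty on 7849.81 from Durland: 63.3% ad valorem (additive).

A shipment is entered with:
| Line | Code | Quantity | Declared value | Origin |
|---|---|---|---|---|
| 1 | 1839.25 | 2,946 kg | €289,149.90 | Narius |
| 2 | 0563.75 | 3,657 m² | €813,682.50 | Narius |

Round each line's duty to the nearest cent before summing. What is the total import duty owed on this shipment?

€126,120.79

Line 1 (1839.25, Narius, 2,946 kg, €289,149.90):
Base rate for 1839.25 is 0.5% + €1.28/kg.
Origin Narius qualifies under the Iloria–Narius agreement and 1839.25 is covered: preferential rate Free applies instead.
The additional-duty order on 1839.25 targets Durland, not Narius; it does not apply.
Duty = €289,149.90 × 0% = €0.00.
Line 2 (0563.75, Narius, 3,657 m², €813,682.50):
Base rate for 0563.75 is 18%.
Origin Narius qualifies under the Iloria–Narius agreement and 0563.75 is covered: preferential rate 15.5% applies instead.
The additional-duty order on 0563.75 targets Durland, not Narius; it does not apply.
Duty = €813,682.50 × 15.5% = €126,120.79.
Total = €0.00 + €126,120.79 = €126,120.79.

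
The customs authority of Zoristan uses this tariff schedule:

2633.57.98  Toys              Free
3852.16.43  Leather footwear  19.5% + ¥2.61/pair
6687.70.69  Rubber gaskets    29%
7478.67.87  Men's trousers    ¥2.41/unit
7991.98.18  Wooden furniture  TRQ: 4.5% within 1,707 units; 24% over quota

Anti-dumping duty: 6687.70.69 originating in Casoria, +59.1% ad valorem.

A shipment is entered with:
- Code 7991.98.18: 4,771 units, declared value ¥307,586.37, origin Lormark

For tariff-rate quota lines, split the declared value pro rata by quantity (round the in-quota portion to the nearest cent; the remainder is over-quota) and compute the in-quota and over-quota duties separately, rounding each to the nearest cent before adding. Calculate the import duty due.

Line 1 (7991.98.18, Lormark, 4,771 units, ¥307,586.37):
Code 7991.98.18 is under a tariff-rate quota (threshold 1,707 units). In-quota: 1,707 units at 4.5%; over-quota: 3,064 units at 24%.
Pro-rata value split: in-quota = ¥307,586.37 × 1,707/4,771 = ¥110,050.29; over-quota = ¥307,586.37 − ¥110,050.29 = ¥197,536.08.
In-quota duty = ¥110,050.29 × 4.5% = ¥4,952.26. Over-quota duty = ¥197,536.08 × 24% = ¥47,408.66.
Line duty = ¥4,952.26 + ¥47,408.66 = ¥52,360.92.

¥52,360.92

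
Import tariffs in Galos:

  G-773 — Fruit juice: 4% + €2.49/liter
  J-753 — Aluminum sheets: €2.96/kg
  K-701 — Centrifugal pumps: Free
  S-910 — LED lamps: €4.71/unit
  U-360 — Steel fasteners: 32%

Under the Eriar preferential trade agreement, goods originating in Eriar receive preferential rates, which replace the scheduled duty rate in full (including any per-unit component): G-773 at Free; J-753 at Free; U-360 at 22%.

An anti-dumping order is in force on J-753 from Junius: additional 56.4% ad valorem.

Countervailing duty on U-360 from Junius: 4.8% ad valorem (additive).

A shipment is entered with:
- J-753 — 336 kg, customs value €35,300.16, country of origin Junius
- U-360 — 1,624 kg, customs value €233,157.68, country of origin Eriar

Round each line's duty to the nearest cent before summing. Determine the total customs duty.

Line 1 (J-753, Junius, 336 kg, €35,300.16):
Base rate for J-753 is €2.96/kg.
J-753 has an FTA preferential rate, but origin Junius is not Eriar; base rate stands.
Additional duty on J-753 from Junius: +56.4% ad valorem. Applied ad valorem rate = 56.4%.
Duty = €35,300.16 × 56.4% + 336 × €2.96 = €20,903.85.
Line 2 (U-360, Eriar, 1,624 kg, €233,157.68):
Base rate for U-360 is 32%.
Origin Eriar qualifies under the Galos–Eriar agreement and U-360 is covered: preferential rate 22% applies instead.
The additional-duty order on U-360 targets Junius, not Eriar; it does not apply.
Duty = €233,157.68 × 22% = €51,294.69.
Total = €20,903.85 + €51,294.69 = €72,198.54.

€72,198.54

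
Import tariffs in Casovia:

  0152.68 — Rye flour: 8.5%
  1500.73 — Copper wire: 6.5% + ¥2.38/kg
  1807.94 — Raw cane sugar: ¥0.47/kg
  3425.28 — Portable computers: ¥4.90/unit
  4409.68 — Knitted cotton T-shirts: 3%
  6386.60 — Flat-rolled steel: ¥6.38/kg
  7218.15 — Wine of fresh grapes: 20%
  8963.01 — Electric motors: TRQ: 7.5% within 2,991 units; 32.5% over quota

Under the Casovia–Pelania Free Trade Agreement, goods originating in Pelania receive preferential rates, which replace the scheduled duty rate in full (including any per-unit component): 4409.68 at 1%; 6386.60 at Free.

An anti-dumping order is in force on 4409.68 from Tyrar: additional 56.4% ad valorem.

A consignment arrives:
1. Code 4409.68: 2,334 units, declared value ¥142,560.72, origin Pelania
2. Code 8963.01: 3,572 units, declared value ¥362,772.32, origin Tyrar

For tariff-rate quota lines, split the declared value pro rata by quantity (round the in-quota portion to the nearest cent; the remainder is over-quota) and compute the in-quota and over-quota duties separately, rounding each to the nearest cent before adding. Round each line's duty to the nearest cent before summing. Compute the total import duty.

Line 1 (4409.68, Pelania, 2,334 units, ¥142,560.72):
Base rate for 4409.68 is 3%.
Origin Pelania qualifies under the Casovia–Pelania agreement and 4409.68 is covered: preferential rate 1% applies instead.
The additional-duty order on 4409.68 targets Tyrar, not Pelania; it does not apply.
Duty = ¥142,560.72 × 1% = ¥1,425.61.
Line 2 (8963.01, Tyrar, 3,572 units, ¥362,772.32):
Code 8963.01 is under a tariff-rate quota (threshold 2,991 units). In-quota: 2,991 units at 7.5%; over-quota: 581 units at 32.5%.
Pro-rata value split: in-quota = ¥362,772.32 × 2,991/3,572 = ¥303,765.96; over-quota = ¥362,772.32 − ¥303,765.96 = ¥59,006.36.
In-quota duty = ¥303,765.96 × 7.5% = ¥22,782.45. Over-quota duty = ¥59,006.36 × 32.5% = ¥19,177.07.
Line duty = ¥22,782.45 + ¥19,177.07 = ¥41,959.52.
Total = ¥1,425.61 + ¥41,959.52 = ¥43,385.13.

¥43,385.13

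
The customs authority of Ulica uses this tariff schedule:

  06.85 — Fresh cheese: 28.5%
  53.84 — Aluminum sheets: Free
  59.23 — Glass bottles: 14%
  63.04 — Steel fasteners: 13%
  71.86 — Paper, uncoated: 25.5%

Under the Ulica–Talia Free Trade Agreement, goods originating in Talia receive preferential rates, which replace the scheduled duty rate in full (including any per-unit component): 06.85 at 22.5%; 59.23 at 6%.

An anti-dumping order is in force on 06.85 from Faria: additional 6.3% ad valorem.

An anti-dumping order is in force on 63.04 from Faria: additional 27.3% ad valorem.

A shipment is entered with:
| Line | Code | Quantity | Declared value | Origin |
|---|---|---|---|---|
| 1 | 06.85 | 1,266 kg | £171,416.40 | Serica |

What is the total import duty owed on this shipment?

£48,853.67

Line 1 (06.85, Serica, 1,266 kg, £171,416.40):
Base rate for 06.85 is 28.5%.
06.85 has an FTA preferential rate, but origin Serica is not Talia; base rate stands.
The additional-duty order on 06.85 targets Faria, not Serica; it does not apply.
Duty = £171,416.40 × 28.5% = £48,853.67.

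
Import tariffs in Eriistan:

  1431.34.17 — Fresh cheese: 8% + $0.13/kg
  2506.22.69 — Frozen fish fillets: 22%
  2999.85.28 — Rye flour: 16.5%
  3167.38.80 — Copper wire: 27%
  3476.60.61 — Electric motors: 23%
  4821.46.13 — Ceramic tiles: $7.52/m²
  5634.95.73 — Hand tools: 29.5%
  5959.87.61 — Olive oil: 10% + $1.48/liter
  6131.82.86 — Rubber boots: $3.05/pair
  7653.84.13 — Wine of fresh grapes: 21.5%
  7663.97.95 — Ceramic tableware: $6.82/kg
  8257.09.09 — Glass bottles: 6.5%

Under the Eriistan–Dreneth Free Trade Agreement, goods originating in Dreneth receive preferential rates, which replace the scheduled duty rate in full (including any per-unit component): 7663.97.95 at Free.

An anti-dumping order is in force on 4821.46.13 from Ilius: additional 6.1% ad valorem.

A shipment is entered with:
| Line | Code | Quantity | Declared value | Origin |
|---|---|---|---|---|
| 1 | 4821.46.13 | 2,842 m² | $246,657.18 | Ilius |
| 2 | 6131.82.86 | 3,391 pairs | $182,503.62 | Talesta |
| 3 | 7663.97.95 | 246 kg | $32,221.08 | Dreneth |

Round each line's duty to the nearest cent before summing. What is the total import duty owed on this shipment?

$46,760.48

Line 1 (4821.46.13, Ilius, 2,842 m², $246,657.18):
Base rate for 4821.46.13 is $7.52/m².
Additional duty on 4821.46.13 from Ilius: +6.1% ad valorem. Applied ad valorem rate = 6.1%.
Duty = $246,657.18 × 6.1% + 2,842 × $7.52 = $36,417.93.
Line 2 (6131.82.86, Talesta, 3,391 pairs, $182,503.62):
Base rate for 6131.82.86 is $3.05/pair.
Duty = 3,391 × $3.05 = $10,342.55.
Line 3 (7663.97.95, Dreneth, 246 kg, $32,221.08):
Base rate for 7663.97.95 is $6.82/kg.
Origin Dreneth qualifies under the Eriistan–Dreneth agreement and 7663.97.95 is covered: preferential rate Free applies instead.
Duty = $32,221.08 × 0% = $0.00.
Total = $36,417.93 + $10,342.55 + $0.00 = $46,760.48.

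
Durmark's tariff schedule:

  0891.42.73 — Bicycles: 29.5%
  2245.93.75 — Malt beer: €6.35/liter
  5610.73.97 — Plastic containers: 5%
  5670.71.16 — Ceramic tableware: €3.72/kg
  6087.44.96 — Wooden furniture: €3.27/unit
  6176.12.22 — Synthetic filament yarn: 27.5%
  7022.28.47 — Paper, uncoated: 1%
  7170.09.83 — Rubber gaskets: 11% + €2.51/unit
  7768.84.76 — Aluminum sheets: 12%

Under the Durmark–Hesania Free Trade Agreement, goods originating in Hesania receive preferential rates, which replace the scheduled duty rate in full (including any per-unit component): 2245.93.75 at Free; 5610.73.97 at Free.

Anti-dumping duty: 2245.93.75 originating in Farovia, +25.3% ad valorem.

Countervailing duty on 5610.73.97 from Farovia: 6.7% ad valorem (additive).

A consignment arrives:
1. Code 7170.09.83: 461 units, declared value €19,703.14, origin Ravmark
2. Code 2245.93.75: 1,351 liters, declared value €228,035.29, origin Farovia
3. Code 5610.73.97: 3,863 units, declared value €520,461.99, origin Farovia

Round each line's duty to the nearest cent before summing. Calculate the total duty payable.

Line 1 (7170.09.83, Ravmark, 461 units, €19,703.14):
Base rate for 7170.09.83 is 11% + €2.51/unit.
Duty = €19,703.14 × 11% + 461 × €2.51 = €3,324.46.
Line 2 (2245.93.75, Farovia, 1,351 liters, €228,035.29):
Base rate for 2245.93.75 is €6.35/liter.
2245.93.75 has an FTA preferential rate, but origin Farovia is not Hesania; base rate stands.
Additional duty on 2245.93.75 from Farovia: +25.3% ad valorem. Applied ad valorem rate = 25.3%.
Duty = €228,035.29 × 25.3% + 1,351 × €6.35 = €66,271.78.
Line 3 (5610.73.97, Farovia, 3,863 units, €520,461.99):
Base rate for 5610.73.97 is 5%.
5610.73.97 has an FTA preferential rate, but origin Farovia is not Hesania; base rate stands.
Additional duty on 5610.73.97 from Farovia: +6.7%. Applied ad valorem rate: 5% + 6.7% = 11.7%.
Duty = €520,461.99 × 11.7% = €60,894.05.
Total = €3,324.46 + €66,271.78 + €60,894.05 = €130,490.29.

€130,490.29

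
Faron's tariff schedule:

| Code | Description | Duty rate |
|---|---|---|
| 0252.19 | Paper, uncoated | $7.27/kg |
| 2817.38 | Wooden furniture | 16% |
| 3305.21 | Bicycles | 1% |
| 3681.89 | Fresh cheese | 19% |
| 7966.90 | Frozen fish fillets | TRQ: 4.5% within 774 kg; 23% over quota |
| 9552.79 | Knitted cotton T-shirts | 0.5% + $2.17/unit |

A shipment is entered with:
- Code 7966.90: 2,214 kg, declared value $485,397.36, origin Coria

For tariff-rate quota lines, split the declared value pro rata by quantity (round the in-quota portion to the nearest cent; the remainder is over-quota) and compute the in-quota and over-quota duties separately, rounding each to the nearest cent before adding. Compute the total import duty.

Line 1 (7966.90, Coria, 2,214 kg, $485,397.36):
Code 7966.90 is under a tariff-rate quota (threshold 774 kg). In-quota: 774 kg at 4.5%; over-quota: 1,440 kg at 23%.
Pro-rata value split: in-quota = $485,397.36 × 774/2,214 = $169,691.76; over-quota = $485,397.36 − $169,691.76 = $315,705.60.
In-quota duty = $169,691.76 × 4.5% = $7,636.13. Over-quota duty = $315,705.60 × 23% = $72,612.29.
Line duty = $7,636.13 + $72,612.29 = $80,248.42.

$80,248.42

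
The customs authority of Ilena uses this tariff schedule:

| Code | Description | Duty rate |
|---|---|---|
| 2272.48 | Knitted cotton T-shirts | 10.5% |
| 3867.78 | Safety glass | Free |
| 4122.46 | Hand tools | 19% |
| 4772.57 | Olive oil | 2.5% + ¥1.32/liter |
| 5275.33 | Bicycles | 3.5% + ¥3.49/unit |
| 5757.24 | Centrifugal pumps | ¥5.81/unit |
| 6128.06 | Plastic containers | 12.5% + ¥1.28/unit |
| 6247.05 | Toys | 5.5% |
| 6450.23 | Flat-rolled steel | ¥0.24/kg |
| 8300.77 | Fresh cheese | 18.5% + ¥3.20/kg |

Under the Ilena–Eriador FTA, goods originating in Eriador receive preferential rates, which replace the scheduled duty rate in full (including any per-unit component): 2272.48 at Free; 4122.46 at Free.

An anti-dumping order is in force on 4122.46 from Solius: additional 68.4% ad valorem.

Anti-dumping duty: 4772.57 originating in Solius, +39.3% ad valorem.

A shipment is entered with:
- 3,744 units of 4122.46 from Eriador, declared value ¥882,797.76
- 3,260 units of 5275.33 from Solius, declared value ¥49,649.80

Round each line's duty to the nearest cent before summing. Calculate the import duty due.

Line 1 (4122.46, Eriador, 3,744 units, ¥882,797.76):
Base rate for 4122.46 is 19%.
Origin Eriador qualifies under the Ilena–Eriador agreement and 4122.46 is covered: preferential rate Free applies instead.
The additional-duty order on 4122.46 targets Solius, not Eriador; it does not apply.
Duty = ¥882,797.76 × 0% = ¥0.00.
Line 2 (5275.33, Solius, 3,260 units, ¥49,649.80):
Base rate for 5275.33 is 3.5% + ¥3.49/unit.
Duty = ¥49,649.80 × 3.5% + 3,260 × ¥3.49 = ¥13,115.14.
Total = ¥0.00 + ¥13,115.14 = ¥13,115.14.

¥13,115.14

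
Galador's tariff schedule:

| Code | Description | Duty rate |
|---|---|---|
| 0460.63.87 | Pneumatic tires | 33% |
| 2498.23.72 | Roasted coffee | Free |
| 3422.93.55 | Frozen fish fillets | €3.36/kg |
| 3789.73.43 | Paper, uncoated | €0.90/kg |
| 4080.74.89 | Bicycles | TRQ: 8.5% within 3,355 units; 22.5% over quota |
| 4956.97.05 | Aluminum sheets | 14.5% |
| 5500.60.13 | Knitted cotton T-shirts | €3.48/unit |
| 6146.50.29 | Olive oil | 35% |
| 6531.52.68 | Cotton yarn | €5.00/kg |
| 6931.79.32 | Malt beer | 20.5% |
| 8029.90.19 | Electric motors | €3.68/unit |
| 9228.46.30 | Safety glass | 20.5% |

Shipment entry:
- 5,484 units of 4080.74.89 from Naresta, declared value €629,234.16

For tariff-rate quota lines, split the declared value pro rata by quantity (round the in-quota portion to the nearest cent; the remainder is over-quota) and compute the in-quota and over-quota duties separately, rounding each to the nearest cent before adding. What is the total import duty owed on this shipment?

Line 1 (4080.74.89, Naresta, 5,484 units, €629,234.16):
Code 4080.74.89 is under a tariff-rate quota (threshold 3,355 units). In-quota: 3,355 units at 8.5%; over-quota: 2,129 units at 22.5%.
Pro-rata value split: in-quota = €629,234.16 × 3,355/5,484 = €384,952.70; over-quota = €629,234.16 − €384,952.70 = €244,281.46.
In-quota duty = €384,952.70 × 8.5% = €32,720.98. Over-quota duty = €244,281.46 × 22.5% = €54,963.33.
Line duty = €32,720.98 + €54,963.33 = €87,684.31.

€87,684.31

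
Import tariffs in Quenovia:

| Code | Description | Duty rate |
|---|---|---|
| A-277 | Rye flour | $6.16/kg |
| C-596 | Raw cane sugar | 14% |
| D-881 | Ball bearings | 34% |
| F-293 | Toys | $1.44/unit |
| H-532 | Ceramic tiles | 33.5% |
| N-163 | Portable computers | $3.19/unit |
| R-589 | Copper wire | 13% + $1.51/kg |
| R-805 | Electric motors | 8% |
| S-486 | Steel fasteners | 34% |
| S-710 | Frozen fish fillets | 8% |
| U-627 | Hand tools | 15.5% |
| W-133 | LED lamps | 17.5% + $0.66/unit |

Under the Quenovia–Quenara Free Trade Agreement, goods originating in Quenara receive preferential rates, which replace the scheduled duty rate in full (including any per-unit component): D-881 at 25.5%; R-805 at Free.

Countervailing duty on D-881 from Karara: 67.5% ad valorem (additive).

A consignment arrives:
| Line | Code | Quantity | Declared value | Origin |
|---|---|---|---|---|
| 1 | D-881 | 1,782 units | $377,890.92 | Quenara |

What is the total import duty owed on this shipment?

$96,362.18

Line 1 (D-881, Quenara, 1,782 units, $377,890.92):
Base rate for D-881 is 34%.
Origin Quenara qualifies under the Quenovia–Quenara agreement and D-881 is covered: preferential rate 25.5% applies instead.
The additional-duty order on D-881 targets Karara, not Quenara; it does not apply.
Duty = $377,890.92 × 25.5% = $96,362.18.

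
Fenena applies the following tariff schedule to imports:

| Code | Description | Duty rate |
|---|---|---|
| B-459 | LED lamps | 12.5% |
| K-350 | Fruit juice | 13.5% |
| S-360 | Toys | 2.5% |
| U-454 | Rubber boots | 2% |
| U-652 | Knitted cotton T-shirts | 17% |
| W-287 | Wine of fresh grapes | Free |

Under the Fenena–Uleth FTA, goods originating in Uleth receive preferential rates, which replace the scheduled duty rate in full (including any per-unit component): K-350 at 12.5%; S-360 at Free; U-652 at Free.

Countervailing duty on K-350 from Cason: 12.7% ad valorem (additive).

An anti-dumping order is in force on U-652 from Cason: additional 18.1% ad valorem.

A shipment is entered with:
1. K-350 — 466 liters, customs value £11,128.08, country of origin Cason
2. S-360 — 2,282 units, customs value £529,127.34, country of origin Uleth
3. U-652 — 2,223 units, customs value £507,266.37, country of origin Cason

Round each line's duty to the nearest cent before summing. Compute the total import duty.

Line 1 (K-350, Cason, 466 liters, £11,128.08):
Base rate for K-350 is 13.5%.
K-350 has an FTA preferential rate, but origin Cason is not Uleth; base rate stands.
Additional duty on K-350 from Cason: +12.7%. Applied ad valorem rate: 13.5% + 12.7% = 26.2%.
Duty = £11,128.08 × 26.2% = £2,915.56.
Line 2 (S-360, Uleth, 2,282 units, £529,127.34):
Base rate for S-360 is 2.5%.
Origin Uleth qualifies under the Fenena–Uleth agreement and S-360 is covered: preferential rate Free applies instead.
Duty = £529,127.34 × 0% = £0.00.
Line 3 (U-652, Cason, 2,223 units, £507,266.37):
Base rate for U-652 is 17%.
U-652 has an FTA preferential rate, but origin Cason is not Uleth; base rate stands.
Additional duty on U-652 from Cason: +18.1%. Applied ad valorem rate: 17% + 18.1% = 35.1%.
Duty = £507,266.37 × 35.1% = £178,050.50.
Total = £2,915.56 + £0.00 + £178,050.50 = £180,966.06.

£180,966.06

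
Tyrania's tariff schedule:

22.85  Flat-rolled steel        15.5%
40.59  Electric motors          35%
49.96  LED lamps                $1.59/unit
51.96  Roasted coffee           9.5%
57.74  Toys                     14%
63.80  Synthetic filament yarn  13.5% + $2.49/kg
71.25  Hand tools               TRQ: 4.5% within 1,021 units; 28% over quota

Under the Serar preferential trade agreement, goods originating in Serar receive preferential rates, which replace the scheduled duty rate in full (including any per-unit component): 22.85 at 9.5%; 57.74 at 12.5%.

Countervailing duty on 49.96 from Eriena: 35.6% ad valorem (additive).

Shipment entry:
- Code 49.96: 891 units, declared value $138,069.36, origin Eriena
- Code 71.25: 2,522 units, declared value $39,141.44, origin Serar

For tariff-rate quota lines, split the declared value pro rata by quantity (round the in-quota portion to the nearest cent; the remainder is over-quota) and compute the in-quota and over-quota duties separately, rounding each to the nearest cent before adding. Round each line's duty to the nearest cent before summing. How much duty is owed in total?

$57,805.20

Line 1 (49.96, Eriena, 891 units, $138,069.36):
Base rate for 49.96 is $1.59/unit.
Additional duty on 49.96 from Eriena: +35.6% ad valorem. Applied ad valorem rate = 35.6%.
Duty = $138,069.36 × 35.6% + 891 × $1.59 = $50,569.38.
Line 2 (71.25, Serar, 2,522 units, $39,141.44):
Code 71.25 is under a tariff-rate quota (threshold 1,021 units). In-quota: 1,021 units at 4.5%; over-quota: 1,501 units at 28%.
Pro-rata value split: in-quota = $39,141.44 × 1,021/2,522 = $15,845.92; over-quota = $39,141.44 − $15,845.92 = $23,295.52.
In-quota duty = $15,845.92 × 4.5% = $713.07. Over-quota duty = $23,295.52 × 28% = $6,522.75.
Line duty = $713.07 + $6,522.75 = $7,235.82.
Total = $50,569.38 + $7,235.82 = $57,805.20.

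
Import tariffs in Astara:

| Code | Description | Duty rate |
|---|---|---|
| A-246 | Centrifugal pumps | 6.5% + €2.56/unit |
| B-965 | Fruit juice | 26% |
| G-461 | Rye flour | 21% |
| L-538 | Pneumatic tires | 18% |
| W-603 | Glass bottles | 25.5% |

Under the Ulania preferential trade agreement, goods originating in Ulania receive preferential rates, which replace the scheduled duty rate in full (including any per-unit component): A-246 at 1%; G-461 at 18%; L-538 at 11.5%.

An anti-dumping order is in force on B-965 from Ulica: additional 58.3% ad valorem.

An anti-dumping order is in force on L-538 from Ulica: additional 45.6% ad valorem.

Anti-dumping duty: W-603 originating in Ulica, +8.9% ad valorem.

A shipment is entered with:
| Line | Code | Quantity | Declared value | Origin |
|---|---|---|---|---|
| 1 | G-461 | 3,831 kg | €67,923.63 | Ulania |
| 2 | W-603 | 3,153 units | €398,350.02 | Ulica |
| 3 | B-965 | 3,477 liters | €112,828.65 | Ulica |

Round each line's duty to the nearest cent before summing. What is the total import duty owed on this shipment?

Line 1 (G-461, Ulania, 3,831 kg, €67,923.63):
Base rate for G-461 is 21%.
Origin Ulania qualifies under the Astara–Ulania agreement and G-461 is covered: preferential rate 18% applies instead.
Duty = €67,923.63 × 18% = €12,226.25.
Line 2 (W-603, Ulica, 3,153 units, €398,350.02):
Base rate for W-603 is 25.5%.
Additional duty on W-603 from Ulica: +8.9%. Applied ad valorem rate: 25.5% + 8.9% = 34.4%.
Duty = €398,350.02 × 34.4% = €137,032.41.
Line 3 (B-965, Ulica, 3,477 liters, €112,828.65):
Base rate for B-965 is 26%.
Additional duty on B-965 from Ulica: +58.3%. Applied ad valorem rate: 26% + 58.3% = 84.3%.
Duty = €112,828.65 × 84.3% = €95,114.55.
Total = €12,226.25 + €137,032.41 + €95,114.55 = €244,373.21.

€244,373.21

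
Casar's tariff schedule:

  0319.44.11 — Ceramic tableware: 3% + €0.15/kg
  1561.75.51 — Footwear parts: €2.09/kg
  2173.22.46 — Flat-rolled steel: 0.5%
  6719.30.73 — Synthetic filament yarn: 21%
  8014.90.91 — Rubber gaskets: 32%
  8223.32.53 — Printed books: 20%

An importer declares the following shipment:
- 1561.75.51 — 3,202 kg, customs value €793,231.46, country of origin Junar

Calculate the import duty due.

Line 1 (1561.75.51, Junar, 3,202 kg, €793,231.46):
Base rate for 1561.75.51 is €2.09/kg.
Duty = 3,202 × €2.09 = €6,692.18.

€6,692.18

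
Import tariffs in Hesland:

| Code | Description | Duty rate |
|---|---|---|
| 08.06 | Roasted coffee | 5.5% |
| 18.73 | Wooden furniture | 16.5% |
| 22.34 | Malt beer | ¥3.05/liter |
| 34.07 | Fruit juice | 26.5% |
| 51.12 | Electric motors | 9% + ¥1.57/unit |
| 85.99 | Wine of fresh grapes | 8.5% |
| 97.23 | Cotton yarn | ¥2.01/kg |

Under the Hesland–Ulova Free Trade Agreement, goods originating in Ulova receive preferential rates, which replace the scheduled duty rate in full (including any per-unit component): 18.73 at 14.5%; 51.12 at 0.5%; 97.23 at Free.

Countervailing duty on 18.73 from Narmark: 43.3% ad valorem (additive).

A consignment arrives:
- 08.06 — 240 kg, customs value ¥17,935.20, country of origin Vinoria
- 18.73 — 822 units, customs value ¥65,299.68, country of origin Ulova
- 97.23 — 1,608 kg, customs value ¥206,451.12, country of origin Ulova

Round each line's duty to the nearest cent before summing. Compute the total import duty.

¥10,454.89

Line 1 (08.06, Vinoria, 240 kg, ¥17,935.20):
Base rate for 08.06 is 5.5%.
Duty = ¥17,935.20 × 5.5% = ¥986.44.
Line 2 (18.73, Ulova, 822 units, ¥65,299.68):
Base rate for 18.73 is 16.5%.
Origin Ulova qualifies under the Hesland–Ulova agreement and 18.73 is covered: preferential rate 14.5% applies instead.
The additional-duty order on 18.73 targets Narmark, not Ulova; it does not apply.
Duty = ¥65,299.68 × 14.5% = ¥9,468.45.
Line 3 (97.23, Ulova, 1,608 kg, ¥206,451.12):
Base rate for 97.23 is ¥2.01/kg.
Origin Ulova qualifies under the Hesland–Ulova agreement and 97.23 is covered: preferential rate Free applies instead.
Duty = ¥206,451.12 × 0% = ¥0.00.
Total = ¥986.44 + ¥9,468.45 + ¥0.00 = ¥10,454.89.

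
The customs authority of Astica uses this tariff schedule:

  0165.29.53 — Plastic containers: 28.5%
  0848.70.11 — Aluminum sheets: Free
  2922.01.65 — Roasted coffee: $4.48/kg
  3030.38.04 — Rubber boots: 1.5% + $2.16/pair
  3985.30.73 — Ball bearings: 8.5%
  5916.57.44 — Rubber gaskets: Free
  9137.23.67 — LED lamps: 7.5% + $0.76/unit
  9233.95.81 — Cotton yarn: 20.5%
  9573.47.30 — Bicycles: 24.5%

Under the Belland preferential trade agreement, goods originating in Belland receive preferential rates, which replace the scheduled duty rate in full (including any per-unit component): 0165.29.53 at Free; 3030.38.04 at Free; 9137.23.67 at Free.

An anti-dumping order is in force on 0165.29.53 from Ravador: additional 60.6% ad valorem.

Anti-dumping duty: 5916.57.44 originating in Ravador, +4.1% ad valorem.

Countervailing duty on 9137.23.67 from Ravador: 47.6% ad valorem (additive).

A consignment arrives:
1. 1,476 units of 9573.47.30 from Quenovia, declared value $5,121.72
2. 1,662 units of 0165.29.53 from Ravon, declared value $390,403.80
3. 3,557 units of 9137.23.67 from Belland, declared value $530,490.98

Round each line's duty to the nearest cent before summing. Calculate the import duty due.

Line 1 (9573.47.30, Quenovia, 1,476 units, $5,121.72):
Base rate for 9573.47.30 is 24.5%.
Duty = $5,121.72 × 24.5% = $1,254.82.
Line 2 (0165.29.53, Ravon, 1,662 units, $390,403.80):
Base rate for 0165.29.53 is 28.5%.
0165.29.53 has an FTA preferential rate, but origin Ravon is not Belland; base rate stands.
The additional-duty order on 0165.29.53 targets Ravador, not Ravon; it does not apply.
Duty = $390,403.80 × 28.5% = $111,265.08.
Line 3 (9137.23.67, Belland, 3,557 units, $530,490.98):
Base rate for 9137.23.67 is 7.5% + $0.76/unit.
Origin Belland qualifies under the Astica–Belland agreement and 9137.23.67 is covered: preferential rate Free applies instead.
The additional-duty order on 9137.23.67 targets Ravador, not Belland; it does not apply.
Duty = $530,490.98 × 0% = $0.00.
Total = $1,254.82 + $111,265.08 + $0.00 = $112,519.90.

$112,519.90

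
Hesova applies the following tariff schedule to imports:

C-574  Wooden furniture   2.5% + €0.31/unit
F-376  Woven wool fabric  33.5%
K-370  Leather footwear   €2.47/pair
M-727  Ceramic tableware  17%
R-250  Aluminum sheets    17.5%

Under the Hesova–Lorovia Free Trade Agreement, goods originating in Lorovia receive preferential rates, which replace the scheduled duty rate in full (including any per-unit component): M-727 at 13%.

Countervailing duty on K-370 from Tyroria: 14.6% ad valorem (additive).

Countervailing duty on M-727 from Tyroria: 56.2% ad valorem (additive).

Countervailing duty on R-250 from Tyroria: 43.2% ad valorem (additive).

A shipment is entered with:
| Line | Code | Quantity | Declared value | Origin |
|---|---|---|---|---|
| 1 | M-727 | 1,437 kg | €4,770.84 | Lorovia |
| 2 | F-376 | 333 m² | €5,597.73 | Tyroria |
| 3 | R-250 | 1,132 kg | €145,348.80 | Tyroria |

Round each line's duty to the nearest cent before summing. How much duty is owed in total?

Line 1 (M-727, Lorovia, 1,437 kg, €4,770.84):
Base rate for M-727 is 17%.
Origin Lorovia qualifies under the Hesova–Lorovia agreement and M-727 is covered: preferential rate 13% applies instead.
The additional-duty order on M-727 targets Tyroria, not Lorovia; it does not apply.
Duty = €4,770.84 × 13% = €620.21.
Line 2 (F-376, Tyroria, 333 m², €5,597.73):
Base rate for F-376 is 33.5%.
Duty = €5,597.73 × 33.5% = €1,875.24.
Line 3 (R-250, Tyroria, 1,132 kg, €145,348.80):
Base rate for R-250 is 17.5%.
Additional duty on R-250 from Tyroria: +43.2%. Applied ad valorem rate: 17.5% + 43.2% = 60.7%.
Duty = €145,348.80 × 60.7% = €88,226.72.
Total = €620.21 + €1,875.24 + €88,226.72 = €90,722.17.

€90,722.17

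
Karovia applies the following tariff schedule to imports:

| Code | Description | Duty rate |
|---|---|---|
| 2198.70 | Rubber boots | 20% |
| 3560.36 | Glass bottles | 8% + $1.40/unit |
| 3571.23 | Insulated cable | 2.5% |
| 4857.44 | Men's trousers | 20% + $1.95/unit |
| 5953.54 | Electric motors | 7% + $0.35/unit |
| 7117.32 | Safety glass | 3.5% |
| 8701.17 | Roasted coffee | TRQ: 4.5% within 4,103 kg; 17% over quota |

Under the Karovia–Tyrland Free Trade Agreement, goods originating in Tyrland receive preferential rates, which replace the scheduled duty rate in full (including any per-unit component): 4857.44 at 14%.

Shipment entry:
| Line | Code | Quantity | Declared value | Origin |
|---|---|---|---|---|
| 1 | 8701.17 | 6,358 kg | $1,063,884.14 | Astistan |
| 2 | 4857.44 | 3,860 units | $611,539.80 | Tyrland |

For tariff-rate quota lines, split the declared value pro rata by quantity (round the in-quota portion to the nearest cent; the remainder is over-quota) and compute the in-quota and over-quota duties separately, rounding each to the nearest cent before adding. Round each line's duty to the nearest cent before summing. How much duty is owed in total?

Line 1 (8701.17, Astistan, 6,358 kg, $1,063,884.14):
Code 8701.17 is under a tariff-rate quota (threshold 4,103 kg). In-quota: 4,103 kg at 4.5%; over-quota: 2,255 kg at 17%.
Pro-rata value split: in-quota = $1,063,884.14 × 4,103/6,358 = $686,554.99; over-quota = $1,063,884.14 − $686,554.99 = $377,329.15.
In-quota duty = $686,554.99 × 4.5% = $30,894.97. Over-quota duty = $377,329.15 × 17% = $64,145.96.
Line duty = $30,894.97 + $64,145.96 = $95,040.93.
Line 2 (4857.44, Tyrland, 3,860 units, $611,539.80):
Base rate for 4857.44 is 20% + $1.95/unit.
Origin Tyrland qualifies under the Karovia–Tyrland agreement and 4857.44 is covered: preferential rate 14% applies instead.
Duty = $611,539.80 × 14% = $85,615.57.
Total = $95,040.93 + $85,615.57 = $180,656.50.

$180,656.50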